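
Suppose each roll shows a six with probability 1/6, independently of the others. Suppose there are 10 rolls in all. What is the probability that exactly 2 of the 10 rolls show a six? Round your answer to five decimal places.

0.29071

X ~ Binomial(n=10, p=0.166667).
P(X=2) = C(10,2) · p^2 · (1−p)^8
= 45 · 0.027778 · 0.23257 = 0.2907100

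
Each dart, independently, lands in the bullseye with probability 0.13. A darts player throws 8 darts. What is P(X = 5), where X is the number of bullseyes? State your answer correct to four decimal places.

0.0014

X ~ Binomial(n=8, p=0.13).
P(X=5) = C(8,5) · p^5 · (1−p)^3
= 56 · 3.7129e-05 · 0.6585 = 0.001369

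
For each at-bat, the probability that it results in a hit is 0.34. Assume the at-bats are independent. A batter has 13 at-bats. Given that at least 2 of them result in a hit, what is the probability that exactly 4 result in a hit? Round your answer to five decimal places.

X ~ Binomial(13, 0.34). Want P(X=4 | X≥2) = P(X=4) / P(X≥2).
P(X=4) = C(13,4)·0.34^4·0.66^9 = 0.2270477
P(X≥2) = 1 − 0.0045089 − 0.0301960 = 0.9652951
Ratio = 0.2270477 / 0.9652951 = 0.2352107

0.23521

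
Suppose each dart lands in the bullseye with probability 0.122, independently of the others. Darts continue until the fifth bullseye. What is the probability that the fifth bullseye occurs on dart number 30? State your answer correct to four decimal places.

0.0248

Y = trial on which the fifth success occurs; negative binomial, r=5, p=0.122.
P(Y=30) = C(29,4) · p^5 · (1−p)^25
= 23751 · 2.7027e-05 · 0.038669 = 0.024822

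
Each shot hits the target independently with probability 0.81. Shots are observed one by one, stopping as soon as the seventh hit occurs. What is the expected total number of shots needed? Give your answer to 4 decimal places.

8.6420

Y = total shots until the seventh success; negative binomial with r=7, p=0.81.
E[Y] = r / p = 7 / 0.81 = 8.641975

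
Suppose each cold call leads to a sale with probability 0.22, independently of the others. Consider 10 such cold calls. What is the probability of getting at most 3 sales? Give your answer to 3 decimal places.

X ~ Binomial(10, 0.22); P(X ≤ 3) = Σ C(10,k) p^k (1−p)^(10−k) over k:
  k=0: C(10,0)·0.22^0·0.78^10 = 0.08336
  k=1: C(10,1)·0.22^1·0.78^9 = 0.23511
  k=2: C(10,2)·0.22^2·0.78^8 = 0.29841
  k=3: C(10,3)·0.22^3·0.78^7 = 0.22445
Total = 0.84133

0.841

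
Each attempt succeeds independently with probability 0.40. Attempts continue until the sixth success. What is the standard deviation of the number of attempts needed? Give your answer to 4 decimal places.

Y = total attempts until the sixth success; negative binomial with r=6, p=0.40.
SD(Y) = √[r(1−p)/p²] = √(22.500000) = 4.743416

4.7434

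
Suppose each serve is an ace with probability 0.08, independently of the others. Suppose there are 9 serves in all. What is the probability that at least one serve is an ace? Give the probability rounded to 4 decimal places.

0.5278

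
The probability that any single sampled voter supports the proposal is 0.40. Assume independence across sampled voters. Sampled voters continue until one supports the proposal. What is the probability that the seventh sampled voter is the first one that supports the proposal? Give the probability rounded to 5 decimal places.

Geometric (trials to first success), p = 0.40.
P(Y = 7) = (1−p)^6 · p = 0.046656 · 0.40 = 0.0186624

0.01866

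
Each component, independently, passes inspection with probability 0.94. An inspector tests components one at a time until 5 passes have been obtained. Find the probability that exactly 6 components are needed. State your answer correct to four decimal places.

Y = trial on which the fifth success occurs; negative binomial, r=5, p=0.94.
P(Y=6) = C(5,4) · p^5 · (1−p)^1
= 5 · 0.7339 · 0.06 = 0.220171

0.2202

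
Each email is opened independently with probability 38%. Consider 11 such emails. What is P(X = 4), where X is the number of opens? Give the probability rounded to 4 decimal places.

0.2423

X ~ Binomial(n=11, p=0.38).
P(X=4) = C(11,4) · p^4 · (1−p)^7
= 330 · 0.020851 · 0.035216 = 0.242320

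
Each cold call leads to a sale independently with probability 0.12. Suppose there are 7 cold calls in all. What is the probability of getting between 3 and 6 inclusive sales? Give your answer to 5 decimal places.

X ~ Binomial(7, 0.12); P(3 ≤ X ≤ 6) = Σ C(7,k) p^k (1−p)^(7−k) over k:
  k=3: C(7,3)·0.12^3·0.88^4 = 0.0362696
  k=4: C(7,4)·0.12^4·0.88^3 = 0.0049459
  k=5: C(7,5)·0.12^5·0.88^2 = 0.0004047
  k=6: C(7,6)·0.12^6·0.88^1 = 0.0000184
Total = 0.0416385

0.04164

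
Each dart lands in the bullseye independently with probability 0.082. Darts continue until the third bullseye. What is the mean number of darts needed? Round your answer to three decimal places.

Y = total darts until the third success; negative binomial with r=3, p=0.082.
E[Y] = r / p = 3 / 0.082 = 36.58537

36.585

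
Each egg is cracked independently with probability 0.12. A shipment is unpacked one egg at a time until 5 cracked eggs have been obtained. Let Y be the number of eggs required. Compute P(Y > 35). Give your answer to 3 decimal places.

0.588

Needing more than 35 eggs ⇔ fewer than 5 successes in the first 35. With X ~ Binomial(35, 0.12), P(Y > 35) = P(X ≤ 4).
  k=0: C(35,0)·0.12^0·0.88^35 = 0.01140
  k=1: C(35,1)·0.12^1·0.88^34 = 0.05441
  k=2: C(35,2)·0.12^2·0.88^33 = 0.12613
  k=3: C(35,3)·0.12^3·0.88^32 = 0.18919
  k=4: C(35,4)·0.12^4·0.88^31 = 0.20639
P(X ≤ 4) = 0.58751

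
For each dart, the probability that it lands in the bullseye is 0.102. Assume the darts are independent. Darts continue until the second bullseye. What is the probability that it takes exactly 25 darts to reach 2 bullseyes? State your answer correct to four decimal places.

0.0210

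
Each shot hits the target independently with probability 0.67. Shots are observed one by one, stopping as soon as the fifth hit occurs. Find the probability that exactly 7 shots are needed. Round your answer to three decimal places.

Y = trial on which the fifth success occurs; negative binomial, r=5, p=0.67.
P(Y=7) = C(6,4) · p^5 · (1−p)^2
= 15 · 0.13501 · 0.1089 = 0.22054

0.221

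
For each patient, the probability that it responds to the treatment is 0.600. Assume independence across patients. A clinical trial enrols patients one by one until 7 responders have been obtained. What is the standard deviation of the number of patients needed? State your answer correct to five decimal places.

2.78887

Y = total patients until the seventh success; negative binomial with r=7, p=0.60.
SD(Y) = √[r(1−p)/p²] = √(7.7777778) = 2.7888668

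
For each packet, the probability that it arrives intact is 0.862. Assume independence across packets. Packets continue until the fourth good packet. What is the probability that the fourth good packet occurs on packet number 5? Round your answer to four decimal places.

Y = trial on which the fourth success occurs; negative binomial, r=4, p=0.862.
P(Y=5) = C(4,3) · p^4 · (1−p)^1
= 4 · 0.55211 · 0.138 = 0.304767

0.3048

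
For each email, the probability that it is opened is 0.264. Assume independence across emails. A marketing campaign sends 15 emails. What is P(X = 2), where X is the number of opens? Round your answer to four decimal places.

X ~ Binomial(n=15, p=0.264).
P(X=2) = C(15,2) · p^2 · (1−p)^13
= 105 · 0.069696 · 0.018596 = 0.136085

0.1361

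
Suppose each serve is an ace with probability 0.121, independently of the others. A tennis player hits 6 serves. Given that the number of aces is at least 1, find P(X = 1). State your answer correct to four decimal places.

X ~ Binomial(6, 0.121). Want P(X=1 | X≥1) = P(X=1) / P(X≥1).
P(X=1) = C(6,1)·0.121^1·0.879^5 = 0.380961
P(X≥1) = 1 − 0.461247 = 0.538753
Ratio = 0.380961 / 0.538753 = 0.707117

0.7071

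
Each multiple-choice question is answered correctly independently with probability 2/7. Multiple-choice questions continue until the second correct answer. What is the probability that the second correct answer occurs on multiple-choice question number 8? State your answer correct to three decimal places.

Y = trial on which the second success occurs; negative binomial, r=2, p=0.285714.
P(Y=8) = C(7,1) · p^2 · (1−p)^6
= 7 · 0.081633 · 0.13281 = 0.07589

0.076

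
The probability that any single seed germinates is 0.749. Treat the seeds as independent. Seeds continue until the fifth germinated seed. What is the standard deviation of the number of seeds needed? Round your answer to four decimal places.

1.4957

Y = total seeds until the fifth success; negative binomial with r=5, p=0.749.
SD(Y) = √[r(1−p)/p²] = √(2.237073) = 1.495685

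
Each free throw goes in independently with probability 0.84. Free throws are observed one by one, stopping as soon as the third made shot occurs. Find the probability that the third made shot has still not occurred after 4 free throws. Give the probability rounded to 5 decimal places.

Needing more than 4 free throws ⇔ fewer than 3 successes in the first 4. With X ~ Binomial(4, 0.84), P(Y > 4) = P(X ≤ 2).
  k=0: C(4,0)·0.84^0·0.16^4 = 0.0006554
  k=1: C(4,1)·0.84^1·0.16^3 = 0.0137626
  k=2: C(4,2)·0.84^2·0.16^2 = 0.1083802
P(X ≤ 2) = 0.1227981

0.12280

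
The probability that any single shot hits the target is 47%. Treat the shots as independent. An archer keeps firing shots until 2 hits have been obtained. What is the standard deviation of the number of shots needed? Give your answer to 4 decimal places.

Y = total shots until the second success; negative binomial with r=2, p=0.47.
SD(Y) = √[r(1−p)/p²] = √(4.798551) = 2.190560

2.1906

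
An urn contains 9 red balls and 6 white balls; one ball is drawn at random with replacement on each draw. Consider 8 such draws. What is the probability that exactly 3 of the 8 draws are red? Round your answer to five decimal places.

0.12386

X ~ Binomial(n=8, p=0.60).
P(X=3) = C(8,3) · p^3 · (1−p)^5
= 56 · 0.216 · 0.01024 = 0.1238630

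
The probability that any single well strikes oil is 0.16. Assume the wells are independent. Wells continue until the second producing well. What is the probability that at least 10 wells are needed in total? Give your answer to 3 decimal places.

0.565

Needing more than 9 wells ⇔ fewer than 2 successes in the first 9. With X ~ Binomial(9, 0.16), P(Y > 9) = P(X ≤ 1).
  k=0: C(9,0)·0.16^0·0.84^9 = 0.20822
  k=1: C(9,1)·0.16^1·0.84^8 = 0.35694
P(X ≤ 1) = 0.56516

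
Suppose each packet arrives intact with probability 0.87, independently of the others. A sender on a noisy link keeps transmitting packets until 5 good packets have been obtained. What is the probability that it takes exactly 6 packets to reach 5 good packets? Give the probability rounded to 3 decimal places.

0.324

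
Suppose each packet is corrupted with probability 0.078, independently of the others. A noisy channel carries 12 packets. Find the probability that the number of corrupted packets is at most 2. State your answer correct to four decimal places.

X ~ Binomial(12, 0.078); P(X ≤ 2) = Σ C(12,k) p^k (1−p)^(12−k) over k:
  k=0: C(12,0)·0.078^0·0.922^12 = 0.377373
  k=1: C(12,1)·0.078^1·0.922^11 = 0.383103
  k=2: C(12,2)·0.078^2·0.922^10 = 0.178255
Total = 0.938732

0.9387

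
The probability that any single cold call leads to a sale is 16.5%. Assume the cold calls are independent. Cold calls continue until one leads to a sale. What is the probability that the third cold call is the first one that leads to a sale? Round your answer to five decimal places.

0.11504

Geometric (trials to first success), p = 0.165.
P(Y = 3) = (1−p)^2 · p = 0.69722 · 0.165 = 0.1150421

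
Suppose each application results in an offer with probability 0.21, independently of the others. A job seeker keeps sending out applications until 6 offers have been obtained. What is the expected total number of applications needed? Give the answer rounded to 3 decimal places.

28.571

Y = total applications until the sixth success; negative binomial with r=6, p=0.21.
E[Y] = r / p = 6 / 0.21 = 28.57143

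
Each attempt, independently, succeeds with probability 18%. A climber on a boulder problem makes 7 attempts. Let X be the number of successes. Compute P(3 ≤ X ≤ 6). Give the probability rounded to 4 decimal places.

0.1154

X ~ Binomial(7, 0.18); P(3 ≤ X ≤ 6) = Σ C(7,k) p^k (1−p)^(7−k) over k:
  k=3: C(7,3)·0.18^3·0.82^4 = 0.092287
  k=4: C(7,4)·0.18^4·0.82^3 = 0.020258
  k=5: C(7,5)·0.18^5·0.82^2 = 0.002668
  k=6: C(7,6)·0.18^6·0.82^1 = 0.000195
Total = 0.115409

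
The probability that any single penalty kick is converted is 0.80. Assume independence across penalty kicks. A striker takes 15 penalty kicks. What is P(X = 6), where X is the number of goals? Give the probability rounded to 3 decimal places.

0.001

X ~ Binomial(n=15, p=0.80).
P(X=6) = C(15,6) · p^6 · (1−p)^9
= 5005 · 0.26214 · 5.12e-07 = 0.00067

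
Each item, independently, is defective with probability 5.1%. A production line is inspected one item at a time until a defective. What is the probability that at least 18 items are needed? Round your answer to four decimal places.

Y = number of items to the first success; geometric, p = 0.051.
P(Y > 17) = P(first 17 all fail) = (1−p)^17 = 0.410701

0.4107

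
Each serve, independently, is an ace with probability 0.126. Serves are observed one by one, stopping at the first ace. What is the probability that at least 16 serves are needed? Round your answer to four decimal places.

0.1326

Y = number of serves to the first success; geometric, p = 0.126.
P(Y > 15) = P(first 15 all fail) = (1−p)^15 = 0.132639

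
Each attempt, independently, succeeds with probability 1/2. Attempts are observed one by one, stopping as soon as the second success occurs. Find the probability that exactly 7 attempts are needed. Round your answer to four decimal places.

0.0469

Y = trial on which the second success occurs; negative binomial, r=2, p=0.50.
P(Y=7) = C(6,1) · p^2 · (1−p)^5
= 6 · 0.25 · 0.03125 = 0.046875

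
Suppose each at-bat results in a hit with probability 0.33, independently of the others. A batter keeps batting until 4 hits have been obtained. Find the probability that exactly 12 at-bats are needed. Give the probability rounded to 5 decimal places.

Y = trial on which the fourth success occurs; negative binomial, r=4, p=0.33.
P(Y=12) = C(11,3) · p^4 · (1−p)^8
= 165 · 0.011859 · 0.040607 = 0.0794581

0.07946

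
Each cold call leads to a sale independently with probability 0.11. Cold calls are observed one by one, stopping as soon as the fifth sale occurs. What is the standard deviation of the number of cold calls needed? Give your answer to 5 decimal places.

19.17729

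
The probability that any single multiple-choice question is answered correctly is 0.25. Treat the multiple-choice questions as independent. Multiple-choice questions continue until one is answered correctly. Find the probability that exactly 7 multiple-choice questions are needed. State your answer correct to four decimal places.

Geometric (trials to first success), p = 0.25.
P(Y = 7) = (1−p)^6 · p = 0.17798 · 0.25 = 0.044495

0.0445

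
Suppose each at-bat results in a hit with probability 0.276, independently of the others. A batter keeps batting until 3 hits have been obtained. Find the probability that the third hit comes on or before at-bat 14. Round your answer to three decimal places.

Finishing within 14 at-bats ⇔ at least 3 successes in the first 14. With X ~ Binomial(14, 0.276), P(Y ≤ 14) = 1 − P(X ≤ 2).
  k=0: C(14,0)·0.276^0·0.724^14 = 0.01087
  k=1: C(14,1)·0.276^1·0.724^13 = 0.05803
  k=2: C(14,2)·0.276^2·0.724^12 = 0.14379
1 − 0.21269 = 0.78731

0.787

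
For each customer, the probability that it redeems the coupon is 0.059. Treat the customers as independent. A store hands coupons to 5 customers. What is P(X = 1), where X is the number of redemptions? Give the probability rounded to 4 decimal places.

X ~ Binomial(n=5, p=0.059).
P(X=1) = C(5,1) · p^1 · (1−p)^4
= 5 · 0.059 · 0.78408 = 0.231303

0.2313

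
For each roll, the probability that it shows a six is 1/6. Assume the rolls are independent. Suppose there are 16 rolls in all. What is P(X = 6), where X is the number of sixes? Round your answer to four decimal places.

0.0277

X ~ Binomial(n=16, p=0.166667).
P(X=6) = C(16,6) · p^6 · (1−p)^10
= 8008 · 2.1433e-05 · 0.16151 = 0.027721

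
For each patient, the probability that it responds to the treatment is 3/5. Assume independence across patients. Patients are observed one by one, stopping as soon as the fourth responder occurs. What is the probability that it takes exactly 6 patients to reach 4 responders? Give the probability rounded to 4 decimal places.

0.2074

Y = trial on which the fourth success occurs; negative binomial, r=4, p=0.60.
P(Y=6) = C(5,3) · p^4 · (1−p)^2
= 10 · 0.1296 · 0.16 = 0.207360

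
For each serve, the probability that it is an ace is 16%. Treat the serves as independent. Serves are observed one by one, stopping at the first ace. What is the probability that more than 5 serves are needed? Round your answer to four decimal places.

Y = number of serves to the first success; geometric, p = 0.16.
P(Y > 5) = P(first 5 all fail) = (1−p)^5 = 0.418212

0.4182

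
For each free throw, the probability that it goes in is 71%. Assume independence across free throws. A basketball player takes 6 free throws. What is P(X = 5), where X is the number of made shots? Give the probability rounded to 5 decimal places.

X ~ Binomial(n=6, p=0.71).
P(X=5) = C(6,5) · p^5 · (1−p)^1
= 6 · 0.18042 · 0.29 = 0.3139359

0.31394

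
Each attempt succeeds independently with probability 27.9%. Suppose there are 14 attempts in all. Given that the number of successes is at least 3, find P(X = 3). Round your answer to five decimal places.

0.27238

X ~ Binomial(14, 0.279). Want P(X=3 | X≥3) = P(X=3) / P(X≥3).
P(X=3) = C(14,3)·0.279^3·0.721^11 = 0.2163724
P(X≥3) = 1 − 0.0102587 − 0.0555764 − 0.1397890 = 0.7943758
Ratio = 0.2163724 / 0.7943758 = 0.2723804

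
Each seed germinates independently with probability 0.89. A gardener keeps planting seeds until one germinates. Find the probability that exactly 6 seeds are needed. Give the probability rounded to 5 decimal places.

Geometric (trials to first success), p = 0.89.
P(Y = 6) = (1−p)^5 · p = 1.6105e-05 · 0.89 = 0.0000143

0.00001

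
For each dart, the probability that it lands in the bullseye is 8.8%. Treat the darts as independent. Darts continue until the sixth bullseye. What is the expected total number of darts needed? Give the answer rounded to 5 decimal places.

Y = total darts until the sixth success; negative binomial with r=6, p=0.088.
E[Y] = r / p = 6 / 0.088 = 68.1818182

68.18182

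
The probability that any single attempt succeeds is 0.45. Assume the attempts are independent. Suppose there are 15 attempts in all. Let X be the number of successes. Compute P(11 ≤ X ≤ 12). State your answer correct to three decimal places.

0.024

X ~ Binomial(15, 0.45); P(11 ≤ X ≤ 12) = Σ C(15,k) p^k (1−p)^(15−k) over k:
  k=11: C(15,11)·0.45^11·0.55^4 = 0.01914
  k=12: C(15,12)·0.45^12·0.55^3 = 0.00522
Total = 0.02436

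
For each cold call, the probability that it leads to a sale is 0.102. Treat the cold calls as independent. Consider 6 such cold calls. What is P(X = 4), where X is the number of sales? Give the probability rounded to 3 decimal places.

X ~ Binomial(n=6, p=0.102).
P(X=4) = C(6,4) · p^4 · (1−p)^2
= 15 · 0.00010824 · 0.8064 = 0.00131

0.001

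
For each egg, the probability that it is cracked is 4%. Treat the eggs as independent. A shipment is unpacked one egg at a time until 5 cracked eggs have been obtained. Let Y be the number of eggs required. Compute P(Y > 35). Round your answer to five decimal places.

0.98779

Needing more than 35 eggs ⇔ fewer than 5 successes in the first 35. With X ~ Binomial(35, 0.04), P(Y > 35) = P(X ≤ 4).
  k=0: C(35,0)·0.04^0·0.96^35 = 0.2396035
  k=1: C(35,1)·0.04^1·0.96^34 = 0.3494218
  k=2: C(35,2)·0.04^2·0.96^33 = 0.2475071
  k=3: C(35,3)·0.04^3·0.96^32 = 0.1134407
  k=4: C(35,4)·0.04^4·0.96^31 = 0.0378136
P(X ≤ 4) = 0.9877867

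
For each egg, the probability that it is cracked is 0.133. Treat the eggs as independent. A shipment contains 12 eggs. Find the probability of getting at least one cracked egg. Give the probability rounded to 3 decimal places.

0.820

P(at least one) = 1 − P(none) = 1 − (1 − 0.133)^12
= 1 − 0.18040 = 0.81960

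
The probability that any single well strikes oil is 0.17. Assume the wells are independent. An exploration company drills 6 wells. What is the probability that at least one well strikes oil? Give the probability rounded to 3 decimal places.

P(at least one) = 1 − P(none) = 1 − (1 − 0.17)^6
= 1 − 0.32694 = 0.67306

0.673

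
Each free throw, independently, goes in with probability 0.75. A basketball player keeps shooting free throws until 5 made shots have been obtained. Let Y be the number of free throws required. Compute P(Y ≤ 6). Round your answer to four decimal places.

0.5339

Finishing within 6 free throws ⇔ at least 5 successes in the first 6. With X ~ Binomial(6, 0.75), P(Y ≤ 6) = 1 − P(X ≤ 4).
  k=0: C(6,0)·0.75^0·0.25^6 = 0.000244
  k=1: C(6,1)·0.75^1·0.25^5 = 0.004395
  k=2: C(6,2)·0.75^2·0.25^4 = 0.032959
  k=3: C(6,3)·0.75^3·0.25^3 = 0.131836
  k=4: C(6,4)·0.75^4·0.25^2 = 0.296631
1 − 0.466064 = 0.533936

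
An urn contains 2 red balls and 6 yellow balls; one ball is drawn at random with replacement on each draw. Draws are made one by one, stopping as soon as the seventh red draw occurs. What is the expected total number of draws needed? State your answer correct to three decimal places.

28.000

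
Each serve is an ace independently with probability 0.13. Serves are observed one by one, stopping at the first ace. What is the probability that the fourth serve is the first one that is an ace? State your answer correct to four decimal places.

0.0856

Geometric (trials to first success), p = 0.13.
P(Y = 4) = (1−p)^3 · p = 0.6585 · 0.13 = 0.085605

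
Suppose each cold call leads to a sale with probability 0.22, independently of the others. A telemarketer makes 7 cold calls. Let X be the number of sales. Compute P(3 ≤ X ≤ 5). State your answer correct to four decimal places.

X ~ Binomial(7, 0.22); P(3 ≤ X ≤ 5) = Σ C(7,k) p^k (1−p)^(7−k) over k:
  k=3: C(7,3)·0.22^3·0.78^4 = 0.137948
  k=4: C(7,4)·0.22^4·0.78^3 = 0.038908
  k=5: C(7,5)·0.22^5·0.78^2 = 0.006584
Total = 0.183441

0.1834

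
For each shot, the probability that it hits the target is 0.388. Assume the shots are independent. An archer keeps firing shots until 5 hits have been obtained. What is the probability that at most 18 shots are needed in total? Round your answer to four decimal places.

Finishing within 18 shots ⇔ at least 5 successes in the first 18. With X ~ Binomial(18, 0.388), P(Y ≤ 18) = 1 − P(X ≤ 4).
  k=0: C(18,0)·0.388^0·0.612^18 = 0.000145
  k=1: C(18,1)·0.388^1·0.612^17 = 0.001655
  k=2: C(18,2)·0.388^2·0.612^16 = 0.008920
  k=3: C(18,3)·0.388^3·0.612^15 = 0.030162
  k=4: C(18,4)·0.388^4·0.612^14 = 0.071708
1 − 0.112590 = 0.887410

0.8874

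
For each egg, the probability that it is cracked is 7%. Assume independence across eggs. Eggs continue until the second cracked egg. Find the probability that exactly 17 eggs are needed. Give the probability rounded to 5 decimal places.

0.02640

Y = trial on which the second success occurs; negative binomial, r=2, p=0.07.
P(Y=17) = C(16,1) · p^2 · (1−p)^15
= 16 · 0.0049 · 0.3367 = 0.0263973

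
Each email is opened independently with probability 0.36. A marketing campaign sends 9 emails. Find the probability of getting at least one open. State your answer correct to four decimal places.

0.9820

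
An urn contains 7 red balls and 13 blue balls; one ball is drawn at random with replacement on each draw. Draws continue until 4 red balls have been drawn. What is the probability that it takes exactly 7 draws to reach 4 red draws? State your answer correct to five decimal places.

0.08242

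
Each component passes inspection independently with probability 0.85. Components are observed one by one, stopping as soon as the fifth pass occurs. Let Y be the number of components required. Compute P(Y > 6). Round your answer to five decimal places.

Needing more than 6 components ⇔ fewer than 5 successes in the first 6. With X ~ Binomial(6, 0.85), P(Y > 6) = P(X ≤ 4).
  k=0: C(6,0)·0.85^0·0.15^6 = 0.0000114
  k=1: C(6,1)·0.85^1·0.15^5 = 0.0003873
  k=2: C(6,2)·0.85^2·0.15^4 = 0.0054865
  k=3: C(6,3)·0.85^3·0.15^3 = 0.0414534
  k=4: C(6,4)·0.85^4·0.15^2 = 0.1761771
P(X ≤ 4) = 0.2235157

0.22352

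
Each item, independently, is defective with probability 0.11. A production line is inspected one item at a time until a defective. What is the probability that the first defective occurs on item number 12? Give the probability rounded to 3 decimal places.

0.031

Geometric (trials to first success), p = 0.11.
P(Y = 12) = (1−p)^11 · p = 0.27752 · 0.11 = 0.03053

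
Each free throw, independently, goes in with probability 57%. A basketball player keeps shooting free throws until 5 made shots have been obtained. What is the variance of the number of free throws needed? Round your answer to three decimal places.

6.617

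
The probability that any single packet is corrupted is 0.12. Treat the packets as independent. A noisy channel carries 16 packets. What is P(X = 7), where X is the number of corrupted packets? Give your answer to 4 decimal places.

X ~ Binomial(n=16, p=0.12).
P(X=7) = C(16,7) · p^7 · (1−p)^9
= 11440 · 3.5832e-07 · 0.31648 = 0.001297

0.0013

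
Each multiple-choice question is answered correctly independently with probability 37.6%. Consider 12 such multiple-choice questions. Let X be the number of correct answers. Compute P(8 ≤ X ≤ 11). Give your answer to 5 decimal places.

0.03962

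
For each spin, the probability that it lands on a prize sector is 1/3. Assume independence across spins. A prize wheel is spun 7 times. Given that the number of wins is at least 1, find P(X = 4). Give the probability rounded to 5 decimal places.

X ~ Binomial(7, 0.333333). Want P(X=4 | X≥1) = P(X=4) / P(X≥1).
P(X=4) = C(7,4)·0.333333^4·0.666667^3 = 0.1280293
P(X≥1) = 1 − 0.0585277 = 0.9414723
Ratio = 0.1280293 / 0.9414723 = 0.1359883

0.13599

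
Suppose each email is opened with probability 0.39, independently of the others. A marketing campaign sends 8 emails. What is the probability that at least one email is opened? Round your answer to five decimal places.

0.98083

P(at least one) = 1 − P(none) = 1 − (1 − 0.39)^8
= 1 − 0.0191707 = 0.9808293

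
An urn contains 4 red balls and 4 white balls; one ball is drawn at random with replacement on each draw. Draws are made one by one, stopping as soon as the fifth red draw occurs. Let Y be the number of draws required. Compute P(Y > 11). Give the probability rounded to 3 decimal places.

Needing more than 11 draws ⇔ fewer than 5 successes in the first 11. With X ~ Binomial(11, 0.50), P(Y > 11) = P(X ≤ 4).
  k=0: C(11,0)·0.50^0·0.50^11 = 0.00049
  k=1: C(11,1)·0.50^1·0.50^10 = 0.00537
  k=2: C(11,2)·0.50^2·0.50^9 = 0.02686
  k=3: C(11,3)·0.50^3·0.50^8 = 0.08057
  k=4: C(11,4)·0.50^4·0.50^7 = 0.16113
P(X ≤ 4) = 0.27441

0.274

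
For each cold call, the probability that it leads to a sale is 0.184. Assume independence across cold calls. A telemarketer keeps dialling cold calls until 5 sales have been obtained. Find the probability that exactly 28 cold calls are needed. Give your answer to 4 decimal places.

0.0345

Y = trial on which the fifth success occurs; negative binomial, r=5, p=0.184.
P(Y=28) = C(27,4) · p^5 · (1−p)^23
= 17550 · 0.00021091 · 0.0093084 = 0.034454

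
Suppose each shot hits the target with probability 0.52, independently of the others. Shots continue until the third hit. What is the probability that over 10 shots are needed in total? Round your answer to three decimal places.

0.042

Needing more than 10 shots ⇔ fewer than 3 successes in the first 10. With X ~ Binomial(10, 0.52), P(Y > 10) = P(X ≤ 2).
  k=0: C(10,0)·0.52^0·0.48^10 = 0.00065
  k=1: C(10,1)·0.52^1·0.48^9 = 0.00703
  k=2: C(10,2)·0.52^2·0.48^8 = 0.03429
P(X ≤ 2) = 0.04197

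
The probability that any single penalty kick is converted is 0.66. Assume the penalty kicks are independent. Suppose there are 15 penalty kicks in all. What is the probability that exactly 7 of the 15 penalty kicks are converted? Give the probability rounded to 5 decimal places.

0.06269

X ~ Binomial(n=15, p=0.66).
P(X=7) = C(15,7) · p^7 · (1−p)^8
= 6435 · 0.054552 · 0.00017858 = 0.0626884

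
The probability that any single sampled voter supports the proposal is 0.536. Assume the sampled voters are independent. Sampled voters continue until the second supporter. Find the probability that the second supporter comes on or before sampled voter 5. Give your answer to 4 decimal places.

Finishing within 5 sampled voters ⇔ at least 2 successes in the first 5. With X ~ Binomial(5, 0.536), P(Y ≤ 5) = 1 − P(X ≤ 1).
  k=0: C(5,0)·0.536^0·0.464^5 = 0.021507
  k=1: C(5,1)·0.536^1·0.464^4 = 0.124224
1 − 0.145732 = 0.854268

0.8543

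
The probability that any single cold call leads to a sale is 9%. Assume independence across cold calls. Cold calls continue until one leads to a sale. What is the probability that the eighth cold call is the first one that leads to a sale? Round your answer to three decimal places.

0.047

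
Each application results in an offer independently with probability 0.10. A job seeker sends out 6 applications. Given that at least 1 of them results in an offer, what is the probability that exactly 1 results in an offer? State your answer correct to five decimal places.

0.75614

X ~ Binomial(6, 0.10). Want P(X=1 | X≥1) = P(X=1) / P(X≥1).
P(X=1) = C(6,1)·0.10^1·0.90^5 = 0.3542940
P(X≥1) = 1 − 0.5314410 = 0.4685590
Ratio = 0.3542940 / 0.4685590 = 0.7561353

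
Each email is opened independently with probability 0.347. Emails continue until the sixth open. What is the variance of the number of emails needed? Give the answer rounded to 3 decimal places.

32.539

Y = total emails until the sixth success; negative binomial with r=6, p=0.347.
Var(Y) = r(1−p)/p² = 6·0.653 / 0.347² = 32.53910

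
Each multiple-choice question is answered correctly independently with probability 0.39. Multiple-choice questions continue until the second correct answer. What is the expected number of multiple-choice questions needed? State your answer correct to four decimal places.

Y = total multiple-choice questions until the second success; negative binomial with r=2, p=0.39.
E[Y] = r / p = 2 / 0.39 = 5.128205

5.1282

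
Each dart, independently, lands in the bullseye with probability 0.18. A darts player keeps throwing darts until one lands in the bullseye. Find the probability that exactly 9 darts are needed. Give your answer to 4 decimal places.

0.0368

Geometric (trials to first success), p = 0.18.
P(Y = 9) = (1−p)^8 · p = 0.20441 · 0.18 = 0.036795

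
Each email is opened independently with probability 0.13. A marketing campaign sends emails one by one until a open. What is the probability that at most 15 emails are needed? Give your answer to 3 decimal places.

0.876

Y = number of emails to the first success; geometric, p = 0.13.
P(Y ≤ 15) = 1 − (1−p)^15 = 1 − 0.12382 = 0.87618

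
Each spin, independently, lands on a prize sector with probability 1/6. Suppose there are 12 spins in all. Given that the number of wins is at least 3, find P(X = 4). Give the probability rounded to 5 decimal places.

X ~ Binomial(12, 0.166667). Want P(X=4 | X≥3) = P(X=4) / P(X≥3).
P(X=4) = C(12,4)·0.166667^4·0.833333^8 = 0.0888281
P(X≥3) = 1 − 0.1121567 − 0.2691760 − 0.2960936 = 0.3225738
Ratio = 0.0888281 / 0.3225738 = 0.2753729

0.27537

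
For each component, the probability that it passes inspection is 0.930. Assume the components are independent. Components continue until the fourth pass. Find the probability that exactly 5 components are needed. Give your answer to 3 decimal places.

Y = trial on which the fourth success occurs; negative binomial, r=4, p=0.93.
P(Y=5) = C(4,3) · p^4 · (1−p)^1
= 4 · 0.74805 · 0.07 = 0.20945

0.209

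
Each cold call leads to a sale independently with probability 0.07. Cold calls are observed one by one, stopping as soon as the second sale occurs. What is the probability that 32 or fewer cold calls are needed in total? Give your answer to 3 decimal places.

Finishing within 32 cold calls ⇔ at least 2 successes in the first 32. With X ~ Binomial(32, 0.07), P(Y ≤ 32) = 1 − P(X ≤ 1).
  k=0: C(32,0)·0.07^0·0.93^32 = 0.09805
  k=1: C(32,1)·0.07^1·0.93^31 = 0.23617
1 − 0.33422 = 0.66578

0.666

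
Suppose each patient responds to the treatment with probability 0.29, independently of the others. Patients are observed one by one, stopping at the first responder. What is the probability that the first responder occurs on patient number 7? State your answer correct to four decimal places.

0.0371

Geometric (trials to first success), p = 0.29.
P(Y = 7) = (1−p)^6 · p = 0.1281 · 0.29 = 0.037149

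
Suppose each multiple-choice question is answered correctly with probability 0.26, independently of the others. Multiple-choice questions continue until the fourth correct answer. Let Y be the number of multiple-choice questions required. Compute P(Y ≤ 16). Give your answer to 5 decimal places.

0.63029

Finishing within 16 multiple-choice questions ⇔ at least 4 successes in the first 16. With X ~ Binomial(16, 0.26), P(Y ≤ 16) = 1 − P(X ≤ 3).
  k=0: C(16,0)·0.26^0·0.74^16 = 0.0080855
  k=1: C(16,1)·0.26^1·0.74^15 = 0.0454537
  k=2: C(16,2)·0.26^2·0.74^14 = 0.1197766
  k=3: C(16,3)·0.26^3·0.74^13 = 0.1963905
1 − 0.3697063 = 0.6302937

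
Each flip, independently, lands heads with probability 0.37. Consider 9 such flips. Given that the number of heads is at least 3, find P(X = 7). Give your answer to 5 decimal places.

0.01917

X ~ Binomial(9, 0.37). Want P(X=7 | X≥3) = P(X=7) / P(X≥3).
P(X=7) = C(9,7)·0.37^7·0.63^2 = 0.0135642
P(X≥3) = 1 − 0.0156338 − 0.0826359 − 0.1941287 = 0.7076016
Ratio = 0.0135642 / 0.7076016 = 0.0191693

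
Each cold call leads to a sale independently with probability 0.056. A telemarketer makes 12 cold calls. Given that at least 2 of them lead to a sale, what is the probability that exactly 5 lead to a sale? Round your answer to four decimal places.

X ~ Binomial(12, 0.056). Want P(X=5 | X≥2) = P(X=5) / P(X≥2).
P(X=5) = C(12,5)·0.056^5·0.944^7 = 0.000291
P(X≥2) = 1 − 0.500800 − 0.356501 = 0.142699
Ratio = 0.000291 / 0.142699 = 0.002042

0.0020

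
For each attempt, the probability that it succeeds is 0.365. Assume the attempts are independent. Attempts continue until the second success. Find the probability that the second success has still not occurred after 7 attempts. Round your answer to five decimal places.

Needing more than 7 attempts ⇔ fewer than 2 successes in the first 7. With X ~ Binomial(7, 0.365), P(Y > 7) = P(X ≤ 1).
  k=0: C(7,0)·0.365^0·0.635^7 = 0.0416309
  k=1: C(7,1)·0.365^1·0.635^6 = 0.1675071
P(X ≤ 1) = 0.2091380

0.20914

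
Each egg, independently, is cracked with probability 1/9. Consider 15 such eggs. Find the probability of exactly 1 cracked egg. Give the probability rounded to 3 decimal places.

0.320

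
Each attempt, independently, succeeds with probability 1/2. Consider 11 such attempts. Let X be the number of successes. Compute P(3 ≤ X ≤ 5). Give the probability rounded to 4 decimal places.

0.4673

X ~ Binomial(11, 0.50); P(3 ≤ X ≤ 5) = Σ C(11,k) p^k (1−p)^(11−k) over k:
  k=3: C(11,3)·0.50^3·0.50^8 = 0.080566
  k=4: C(11,4)·0.50^4·0.50^7 = 0.161133
  k=5: C(11,5)·0.50^5·0.50^6 = 0.225586
Total = 0.467285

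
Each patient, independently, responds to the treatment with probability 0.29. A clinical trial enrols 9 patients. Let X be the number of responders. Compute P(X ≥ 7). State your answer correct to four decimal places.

0.0035

X ~ Binomial(9, 0.29); P(X ≥ 7) = Σ C(9,k) p^k (1−p)^(9−k) over k:
  k=7: C(9,7)·0.29^7·0.71^2 = 0.003130
  k=8: C(9,8)·0.29^8·0.71^1 = 0.000320
  k=9: C(9,9)·0.29^9·0.71^0 = 0.000015
Total = 0.003465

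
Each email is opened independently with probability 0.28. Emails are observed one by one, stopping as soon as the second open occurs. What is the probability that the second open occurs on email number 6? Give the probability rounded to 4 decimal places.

Y = trial on which the second success occurs; negative binomial, r=2, p=0.28.
P(Y=6) = C(5,1) · p^2 · (1−p)^4
= 5 · 0.0784 · 0.26874 = 0.105346

0.1053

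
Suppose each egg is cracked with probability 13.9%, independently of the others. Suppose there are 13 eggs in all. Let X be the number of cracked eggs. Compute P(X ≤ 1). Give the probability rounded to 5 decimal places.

0.44282

X ~ Binomial(13, 0.139); P(X ≤ 1) = Σ C(13,k) p^k (1−p)^(13−k) over k:
  k=0: C(13,0)·0.139^0·0.861^13 = 0.1429029
  k=1: C(13,1)·0.139^1·0.861^12 = 0.2999135
Total = 0.4428163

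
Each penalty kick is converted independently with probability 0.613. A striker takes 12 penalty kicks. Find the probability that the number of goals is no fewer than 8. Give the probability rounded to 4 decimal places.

0.4754

X ~ Binomial(12, 0.613); P(X ≥ 8) = Σ C(12,k) p^k (1−p)^(12−k) over k:
  k=8: C(12,8)·0.613^8·0.387^4 = 0.221377
  k=9: C(12,9)·0.613^9·0.387^3 = 0.155848
  k=10: C(12,10)·0.613^10·0.387^2 = 0.074058
  k=11: C(12,11)·0.613^11·0.387^1 = 0.021328
  k=12: C(12,12)·0.613^12·0.387^0 = 0.002815
Total = 0.475426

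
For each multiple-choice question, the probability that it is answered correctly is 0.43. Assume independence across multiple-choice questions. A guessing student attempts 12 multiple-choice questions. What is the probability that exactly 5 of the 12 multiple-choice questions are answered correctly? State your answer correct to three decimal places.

0.228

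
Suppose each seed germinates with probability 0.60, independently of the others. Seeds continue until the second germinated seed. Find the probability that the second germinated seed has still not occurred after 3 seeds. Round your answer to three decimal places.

0.352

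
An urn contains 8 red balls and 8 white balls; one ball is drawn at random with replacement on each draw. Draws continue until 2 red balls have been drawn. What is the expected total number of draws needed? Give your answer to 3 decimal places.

4.000

Y = total draws until the second success; negative binomial with r=2, p=0.50.
E[Y] = r / p = 2 / 0.50 = 4.00000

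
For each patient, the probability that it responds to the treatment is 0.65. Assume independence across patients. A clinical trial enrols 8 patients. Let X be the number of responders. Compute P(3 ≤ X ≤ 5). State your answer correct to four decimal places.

X ~ Binomial(8, 0.65); P(3 ≤ X ≤ 5) = Σ C(8,k) p^k (1−p)^(8−k) over k:
  k=3: C(8,3)·0.65^3·0.35^5 = 0.080773
  k=4: C(8,4)·0.65^4·0.35^4 = 0.187510
  k=5: C(8,5)·0.65^5·0.35^3 = 0.278586
Total = 0.546869

0.5469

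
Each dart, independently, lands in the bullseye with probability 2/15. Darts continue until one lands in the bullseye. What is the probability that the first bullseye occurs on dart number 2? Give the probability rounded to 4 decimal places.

0.1156

Geometric (trials to first success), p = 0.133333.
P(Y = 2) = (1−p)^1 · p = 0.86667 · 0.133333 = 0.115556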